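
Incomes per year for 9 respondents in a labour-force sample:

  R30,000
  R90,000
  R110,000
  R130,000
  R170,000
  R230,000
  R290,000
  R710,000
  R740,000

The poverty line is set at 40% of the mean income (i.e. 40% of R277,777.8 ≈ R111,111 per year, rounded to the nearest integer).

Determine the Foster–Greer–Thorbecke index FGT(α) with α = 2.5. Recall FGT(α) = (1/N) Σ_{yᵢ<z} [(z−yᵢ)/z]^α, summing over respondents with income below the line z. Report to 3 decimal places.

Incomes under z: R30,000, R90,000, R110,000 (q = 3 of N = 9).
Relative gaps: (111111−30000)/111111 = 0.7300; (111111−90000)/111111 = 0.1900; (111111−110000)/111111 = 0.0100.
Raised to α = 2.5: 0.45531; 0.01574; 0.00001.
Sum = 0.471055; FGT(2.5) = 0.471055 / 9 = 0.052.

0.052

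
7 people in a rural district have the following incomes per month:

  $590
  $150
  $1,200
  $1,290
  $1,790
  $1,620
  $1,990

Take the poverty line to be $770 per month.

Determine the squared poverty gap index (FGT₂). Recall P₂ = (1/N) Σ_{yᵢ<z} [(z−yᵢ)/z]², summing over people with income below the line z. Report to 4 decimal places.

0.1004

Incomes under z: $150, $590 (q = 2 of N = 7).
Gap ratios (z−y)/z: (770−150)/770 = 0.8052; (770−590)/770 = 0.2338.
Squared: 0.6483; 0.0546.
Sum = 0.702985; P₂ = 0.702985 / 7 = 0.1004.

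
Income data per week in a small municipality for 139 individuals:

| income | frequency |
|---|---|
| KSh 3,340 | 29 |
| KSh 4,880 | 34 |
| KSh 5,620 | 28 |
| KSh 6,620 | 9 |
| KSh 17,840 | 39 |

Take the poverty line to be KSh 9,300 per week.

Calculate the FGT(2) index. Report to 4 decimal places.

Below the line: 29×KSh 3,340, 34×KSh 4,880, 28×KSh 5,620, 9×KSh 6,620 (q = 100 of N = 139).
Shortfall ratios: (9300−3340)/9300 = 0.6409 (×29); (9300−4880)/9300 = 0.4753 (×34); (9300−5620)/9300 = 0.3957 (×28); (9300−6620)/9300 = 0.2882 (×9).
Squared: 0.4107 (×29); 0.2259 (×34); 0.1566 (×28); 0.0830 (×9).
Sum = 24.721850; P₂ = 24.721850 / 139 = 0.1779.

0.1779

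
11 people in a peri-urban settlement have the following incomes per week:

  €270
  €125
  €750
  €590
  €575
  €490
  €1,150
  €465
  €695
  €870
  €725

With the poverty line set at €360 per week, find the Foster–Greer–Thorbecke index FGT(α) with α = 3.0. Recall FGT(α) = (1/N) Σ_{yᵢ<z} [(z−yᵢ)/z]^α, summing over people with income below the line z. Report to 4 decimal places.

Below the line: €125, €270 (q = 2 of N = 11).
Relative gaps: (360−125)/360 = 0.6528; (360−270)/360 = 0.2500.
Raised to α = 3.0: 0.27816; 0.01562.
Sum = 0.293786; FGT(3.0) = 0.293786 / 11 = 0.0267.

0.0267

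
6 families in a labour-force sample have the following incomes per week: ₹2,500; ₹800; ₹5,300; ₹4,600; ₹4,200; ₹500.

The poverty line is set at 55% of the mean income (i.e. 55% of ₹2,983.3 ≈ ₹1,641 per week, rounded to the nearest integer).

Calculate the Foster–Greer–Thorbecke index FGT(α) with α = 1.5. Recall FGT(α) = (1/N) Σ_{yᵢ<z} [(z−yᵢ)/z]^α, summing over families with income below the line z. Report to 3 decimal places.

Incomes under z: ₹500, ₹800 (q = 2 of N = 6).
Normalized shortfalls: (1641−500)/1641 = 0.6953; (1641−800)/1641 = 0.5125.
Raised to α = 1.5: 0.57978; 0.36689.
Sum = 0.946669; FGT(1.5) = 0.946669 / 6 = 0.158.

0.158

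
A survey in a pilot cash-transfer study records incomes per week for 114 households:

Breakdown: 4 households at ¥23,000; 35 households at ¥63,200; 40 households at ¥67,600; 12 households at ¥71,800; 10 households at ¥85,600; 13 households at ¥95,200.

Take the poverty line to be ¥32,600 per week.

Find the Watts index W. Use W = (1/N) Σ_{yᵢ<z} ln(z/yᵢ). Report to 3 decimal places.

0.012

Below z: 4×¥23,000 (q = 4 of N = 114).
Log shortfalls: ln(32600/23000) = 0.3488 (×4).
W = 1.395272 / 114 = 0.012.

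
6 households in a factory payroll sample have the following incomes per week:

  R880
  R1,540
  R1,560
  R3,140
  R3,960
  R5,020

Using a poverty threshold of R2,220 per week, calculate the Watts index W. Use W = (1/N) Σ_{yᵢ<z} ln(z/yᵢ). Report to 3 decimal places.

0.274

Incomes under z: R880, R1,540, R1,560 (q = 3 of N = 6).
ln(z/y) terms: ln(2220/880) = 0.9253; ln(2220/1540) = 0.3657; ln(2220/1560) = 0.3528.
W = 1.643887 / 6 = 0.274.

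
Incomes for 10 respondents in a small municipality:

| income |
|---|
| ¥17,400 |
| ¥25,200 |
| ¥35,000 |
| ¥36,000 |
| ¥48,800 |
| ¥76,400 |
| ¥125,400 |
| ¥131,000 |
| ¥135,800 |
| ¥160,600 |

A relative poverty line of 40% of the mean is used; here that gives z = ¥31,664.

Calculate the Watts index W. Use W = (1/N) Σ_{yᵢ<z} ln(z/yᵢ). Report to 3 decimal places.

0.083

Poor units: ¥17,400, ¥25,200 (q = 2 of N = 10).
Log gaps: ln(31664/17400) = 0.5987; ln(31664/25200) = 0.2283.
W = 0.827047 / 10 = 0.083.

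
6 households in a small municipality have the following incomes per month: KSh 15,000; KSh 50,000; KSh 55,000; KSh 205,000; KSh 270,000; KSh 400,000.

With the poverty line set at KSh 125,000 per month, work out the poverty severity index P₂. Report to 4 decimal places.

0.2413

Below z: KSh 15,000, KSh 50,000, KSh 55,000 (q = 3 of N = 6).
Shortfall ratios: (125000−15000)/125000 = 0.8800; (125000−50000)/125000 = 0.6000; (125000−55000)/125000 = 0.5600.
Squared: 0.7744; 0.3600; 0.3136.
Sum = 1.448000; P₂ = 1.448000 / 6 = 0.2413.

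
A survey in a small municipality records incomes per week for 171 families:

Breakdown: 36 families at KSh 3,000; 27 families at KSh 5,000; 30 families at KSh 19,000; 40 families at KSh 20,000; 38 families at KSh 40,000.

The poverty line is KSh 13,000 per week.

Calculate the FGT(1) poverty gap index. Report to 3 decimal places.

0.259

Poor units: 36×KSh 3,000, 27×KSh 5,000 (q = 63 of N = 171).
Gap ratios (z−y)/z: (13000−3000)/13000 = 0.7692 (×36); (13000−5000)/13000 = 0.6154 (×27).
Sum of shortfalls = 44.307692; P₁ averages over all N: 44.307692 / 171 = 0.259.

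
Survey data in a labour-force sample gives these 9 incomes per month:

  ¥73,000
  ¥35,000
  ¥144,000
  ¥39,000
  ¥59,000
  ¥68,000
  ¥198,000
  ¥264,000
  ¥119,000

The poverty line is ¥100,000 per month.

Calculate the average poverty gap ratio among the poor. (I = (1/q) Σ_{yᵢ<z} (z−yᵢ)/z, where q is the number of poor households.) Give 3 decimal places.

0.452

Incomes under z: ¥35,000, ¥39,000, ¥59,000, ¥68,000, ¥73,000 (q = 5 of N = 9).
Shortfall ratios (z−y)/z: 0.6500, 0.6100, 0.4100, 0.3200, 0.2700; sum = 2.260000.
I averages over the q = 5 poor units only: 2.260000 / 5 = 0.452.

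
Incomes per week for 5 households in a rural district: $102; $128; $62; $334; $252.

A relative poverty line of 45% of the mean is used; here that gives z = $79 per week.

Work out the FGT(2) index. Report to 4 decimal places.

0.0093

Below the line: $62 (q = 1 of N = 5).
Shortfall ratios: (79−62)/79 = 0.2152.
Squared: 0.0463.
Sum = 0.046307; P₂ = 0.046307 / 5 = 0.0093.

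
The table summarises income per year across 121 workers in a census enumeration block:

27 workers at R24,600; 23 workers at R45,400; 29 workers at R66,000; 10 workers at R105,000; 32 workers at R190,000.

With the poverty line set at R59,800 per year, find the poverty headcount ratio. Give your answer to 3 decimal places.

50 of the 121 workers have income below R59,800.
H = 50/121 = 0.413.

0.413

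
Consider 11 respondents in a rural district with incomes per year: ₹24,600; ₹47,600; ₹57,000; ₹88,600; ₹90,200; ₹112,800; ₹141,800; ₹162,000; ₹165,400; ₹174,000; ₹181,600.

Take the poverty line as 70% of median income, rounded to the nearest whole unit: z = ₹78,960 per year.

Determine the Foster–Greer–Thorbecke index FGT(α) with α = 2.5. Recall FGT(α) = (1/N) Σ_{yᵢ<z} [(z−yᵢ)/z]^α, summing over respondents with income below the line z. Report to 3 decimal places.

Poor units: ₹24,600, ₹47,600, ₹57,000 (q = 3 of N = 11).
Shortfall ratios: (78960−24600)/78960 = 0.6884; (78960−47600)/78960 = 0.3972; (78960−57000)/78960 = 0.2781.
Raised to α = 2.5: 0.39326; 0.09941; 0.04079.
Sum = 0.533460; FGT(2.5) = 0.533460 / 11 = 0.048.

0.048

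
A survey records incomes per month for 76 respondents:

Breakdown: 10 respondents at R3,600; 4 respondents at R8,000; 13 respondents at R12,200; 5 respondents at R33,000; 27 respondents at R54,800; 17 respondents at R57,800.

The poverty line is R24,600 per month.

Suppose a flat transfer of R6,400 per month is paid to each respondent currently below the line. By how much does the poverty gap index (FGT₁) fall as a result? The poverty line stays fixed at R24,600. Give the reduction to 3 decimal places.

Before: below the line — 10×R3,600, 4×R8,000, 13×R12,200; poverty gap index (FGT₁) = 0.23406.
After the R6,400 transfer: below the line — 10×R10,000, 4×R14,400, 13×R18,600; poverty gap index (FGT₁) = 0.14163.
Reduction = 0.23406 − 0.14163 = 0.092.

0.092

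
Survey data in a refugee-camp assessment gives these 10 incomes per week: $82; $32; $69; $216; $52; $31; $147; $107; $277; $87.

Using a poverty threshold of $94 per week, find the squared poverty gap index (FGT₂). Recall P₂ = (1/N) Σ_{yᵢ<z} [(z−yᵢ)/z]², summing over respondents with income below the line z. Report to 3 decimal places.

Below z: $31, $32, $52, $69, $82, $87 (q = 6 of N = 10).
Shortfall ratios: (94−31)/94 = 0.6702; (94−32)/94 = 0.6596; (94−52)/94 = 0.4468; (94−69)/94 = 0.2660; (94−82)/94 = 0.1277; (94−87)/94 = 0.0745.
Squared: 0.4492; 0.4350; 0.1996; 0.0707; 0.0163; 0.0055.
Sum = 1.176437; P₂ = 1.176437 / 10 = 0.118.

0.118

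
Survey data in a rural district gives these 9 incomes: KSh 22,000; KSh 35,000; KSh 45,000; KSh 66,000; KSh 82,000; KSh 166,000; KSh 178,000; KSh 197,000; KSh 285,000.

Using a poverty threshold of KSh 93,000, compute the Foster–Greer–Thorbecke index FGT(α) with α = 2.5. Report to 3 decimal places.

Incomes under z: KSh 22,000, KSh 35,000, KSh 45,000, KSh 66,000, KSh 82,000 (q = 5 of N = 9).
Normalized shortfalls: (93000−22000)/93000 = 0.7634; (93000−35000)/93000 = 0.6237; (93000−45000)/93000 = 0.5161; (93000−66000)/93000 = 0.2903; (93000−82000)/93000 = 0.1183.
Raised to α = 2.5: 0.50926; 0.30716; 0.19138; 0.04542; 0.00481.
Sum = 1.058024; FGT(2.5) = 1.058024 / 9 = 0.118.

0.118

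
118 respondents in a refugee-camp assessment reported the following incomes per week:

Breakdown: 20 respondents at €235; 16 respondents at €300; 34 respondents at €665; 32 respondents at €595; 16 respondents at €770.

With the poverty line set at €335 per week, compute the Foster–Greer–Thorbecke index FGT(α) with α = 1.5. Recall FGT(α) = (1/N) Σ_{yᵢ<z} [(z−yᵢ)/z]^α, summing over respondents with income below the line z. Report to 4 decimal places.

Incomes under z: 20×€235, 16×€300 (q = 36 of N = 118).
Gap ratios (z−y)/z: (335−235)/335 = 0.2985 (×20); (335−300)/335 = 0.1045 (×16).
Raised to α = 1.5: 0.16309 (×20); 0.03377 (×16).
Sum = 3.802166; FGT(1.5) = 3.802166 / 118 = 0.0322.

0.0322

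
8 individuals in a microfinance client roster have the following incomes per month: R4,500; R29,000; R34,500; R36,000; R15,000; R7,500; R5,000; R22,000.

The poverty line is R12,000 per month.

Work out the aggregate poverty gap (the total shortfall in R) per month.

R19,000

Poor units: R4,500, R5,000, R7,500 (q = 3 of N = 8).
Individual gaps: 12000−4500 = 7500; 12000−5000 = 7000; 12000−7500 = 4500.
Aggregate gap = R19,000.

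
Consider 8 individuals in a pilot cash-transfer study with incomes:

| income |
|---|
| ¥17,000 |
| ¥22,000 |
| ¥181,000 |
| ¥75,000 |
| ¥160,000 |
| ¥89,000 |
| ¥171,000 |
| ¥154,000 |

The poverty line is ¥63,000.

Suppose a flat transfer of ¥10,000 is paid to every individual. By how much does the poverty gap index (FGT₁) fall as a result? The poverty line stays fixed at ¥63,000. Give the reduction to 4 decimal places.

Before: below the line — ¥17,000, ¥22,000; poverty gap index (FGT₁) = 0.172619.
After the ¥10,000 transfer: below the line — ¥27,000, ¥32,000; poverty gap index (FGT₁) = 0.132937.
Reduction = 0.172619 − 0.132937 = 0.0397.

0.0397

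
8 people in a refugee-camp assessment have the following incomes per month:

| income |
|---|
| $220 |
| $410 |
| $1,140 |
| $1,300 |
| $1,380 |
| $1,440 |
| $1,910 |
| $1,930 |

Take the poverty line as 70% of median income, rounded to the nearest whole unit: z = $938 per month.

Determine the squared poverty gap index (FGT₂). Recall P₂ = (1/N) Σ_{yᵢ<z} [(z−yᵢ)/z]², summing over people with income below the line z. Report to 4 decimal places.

0.1128

Below the line: $220, $410 (q = 2 of N = 8).
Relative gaps: (938−220)/938 = 0.7655; (938−410)/938 = 0.5629.
Squared: 0.5859; 0.3169.
Sum = 0.902783; P₂ = 0.902783 / 8 = 0.1128.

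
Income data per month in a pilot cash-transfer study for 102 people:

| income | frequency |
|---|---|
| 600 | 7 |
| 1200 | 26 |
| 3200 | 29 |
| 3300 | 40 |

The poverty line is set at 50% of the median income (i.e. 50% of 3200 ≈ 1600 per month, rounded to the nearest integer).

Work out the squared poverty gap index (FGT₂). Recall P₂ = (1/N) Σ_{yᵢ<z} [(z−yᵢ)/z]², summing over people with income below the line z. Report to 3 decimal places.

0.043

Incomes under z: 7×600, 26×1200 (q = 33 of N = 102).
Shortfall ratios: (1600−600)/1600 = 0.6250 (×7); (1600−1200)/1600 = 0.2500 (×26).
Squared: 0.3906 (×7); 0.0625 (×26).
Sum = 4.359375; P₂ = 4.359375 / 102 = 0.043.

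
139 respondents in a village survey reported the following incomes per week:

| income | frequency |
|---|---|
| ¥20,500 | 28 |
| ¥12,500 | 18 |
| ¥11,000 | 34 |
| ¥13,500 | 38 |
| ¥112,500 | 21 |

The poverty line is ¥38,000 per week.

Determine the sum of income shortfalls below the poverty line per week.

Below z: 34×¥11,000, 18×¥12,500, 38×¥13,500, 28×¥20,500 (q = 118 of N = 139).
Individual gaps: 34×(38000−11000) = 918000; 18×(38000−12500) = 459000; 38×(38000−13500) = 931000; 28×(38000−20500) = 490000.
Aggregate gap = ¥2,798,000.

¥2,798,000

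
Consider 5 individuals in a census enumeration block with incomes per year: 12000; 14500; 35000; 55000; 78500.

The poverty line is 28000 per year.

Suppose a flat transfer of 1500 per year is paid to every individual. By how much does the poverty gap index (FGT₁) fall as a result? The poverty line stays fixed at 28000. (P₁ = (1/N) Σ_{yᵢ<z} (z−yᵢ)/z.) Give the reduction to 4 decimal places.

0.0214

Before: below the line — 12000, 14500; poverty gap index (FGT₁) = 0.210714.
After the 1500 transfer: below the line — 13500, 16000; poverty gap index (FGT₁) = 0.189286.
Reduction = 0.210714 − 0.189286 = 0.0214.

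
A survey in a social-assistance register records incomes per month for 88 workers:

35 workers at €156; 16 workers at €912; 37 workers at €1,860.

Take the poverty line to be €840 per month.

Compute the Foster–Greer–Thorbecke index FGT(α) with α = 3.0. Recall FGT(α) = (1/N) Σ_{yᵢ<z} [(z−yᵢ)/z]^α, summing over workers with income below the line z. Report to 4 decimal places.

0.2147

Poor units: 35×€156 (q = 35 of N = 88).
Gap ratios (z−y)/z: (840−156)/840 = 0.8143 (×35).
Raised to α = 3.0: 0.53992 (×35).
Sum = 18.897245; FGT(3.0) = 18.897245 / 88 = 0.2147.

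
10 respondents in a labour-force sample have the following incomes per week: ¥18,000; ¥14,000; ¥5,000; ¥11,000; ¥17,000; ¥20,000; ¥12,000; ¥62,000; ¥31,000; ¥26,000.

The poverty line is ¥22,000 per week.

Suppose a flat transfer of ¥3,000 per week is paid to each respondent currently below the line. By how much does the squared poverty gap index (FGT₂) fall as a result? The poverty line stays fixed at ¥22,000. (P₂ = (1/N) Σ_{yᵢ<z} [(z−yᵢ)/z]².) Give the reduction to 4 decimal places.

0.0579

Before: below the line — ¥5,000, ¥11,000, ¥12,000, ¥14,000, ¥17,000, ¥18,000, ¥20,000; squared poverty gap index (FGT₂) = 0.127893.
After the ¥3,000 transfer: below the line — ¥8,000, ¥14,000, ¥15,000, ¥17,000, ¥20,000, ¥21,000; squared poverty gap index (FGT₂) = 0.070041.
Reduction = 0.127893 − 0.070041 = 0.0579.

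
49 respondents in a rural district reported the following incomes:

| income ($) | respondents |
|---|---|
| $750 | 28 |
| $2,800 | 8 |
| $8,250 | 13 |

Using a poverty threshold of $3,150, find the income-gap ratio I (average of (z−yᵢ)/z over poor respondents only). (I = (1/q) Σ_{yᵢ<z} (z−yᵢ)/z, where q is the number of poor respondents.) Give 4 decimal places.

Below z: 28×$750, 8×$2,800 (q = 36 of N = 49).
Shortfall ratios (z−y)/z: 0.7619 (×28), 0.1111 (×8); sum = 22.222222.
I averages over the q = 36 poor units only: 22.222222 / 36 = 0.6173.

0.6173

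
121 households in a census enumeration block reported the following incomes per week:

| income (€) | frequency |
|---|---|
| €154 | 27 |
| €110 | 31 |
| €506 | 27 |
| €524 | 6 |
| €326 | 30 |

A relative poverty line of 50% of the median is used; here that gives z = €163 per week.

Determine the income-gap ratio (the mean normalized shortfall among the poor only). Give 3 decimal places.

0.199

Below z: 31×€110, 27×€154 (q = 58 of N = 121).
Shortfall ratios (z−y)/z: 0.3252 (×31), 0.0552 (×27); sum = 11.570552.
I averages over the q = 58 poor units only: 11.570552 / 58 = 0.199.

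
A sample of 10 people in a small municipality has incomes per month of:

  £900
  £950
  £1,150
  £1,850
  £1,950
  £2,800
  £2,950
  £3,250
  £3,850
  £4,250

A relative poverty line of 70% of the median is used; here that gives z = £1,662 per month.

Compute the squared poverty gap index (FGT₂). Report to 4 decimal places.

Below the line: £900, £950, £1,150 (q = 3 of N = 10).
Relative gaps: (1662−900)/1662 = 0.4585; (1662−950)/1662 = 0.4284; (1662−1150)/1662 = 0.3081.
Squared: 0.2102; 0.1835; 0.0949.
Sum = 0.488636; P₂ = 0.488636 / 10 = 0.0489.

0.0489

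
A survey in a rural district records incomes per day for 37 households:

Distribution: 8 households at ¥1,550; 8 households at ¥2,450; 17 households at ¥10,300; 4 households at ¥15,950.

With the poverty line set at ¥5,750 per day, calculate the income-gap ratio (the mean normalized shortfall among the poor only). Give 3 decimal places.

Below z: 8×¥1,550, 8×¥2,450 (q = 16 of N = 37).
Relative gaps: 0.7304 (×8), 0.5739 (×8); sum = 10.434783.
I averages over the q = 16 poor units only: 10.434783 / 16 = 0.652.

0.652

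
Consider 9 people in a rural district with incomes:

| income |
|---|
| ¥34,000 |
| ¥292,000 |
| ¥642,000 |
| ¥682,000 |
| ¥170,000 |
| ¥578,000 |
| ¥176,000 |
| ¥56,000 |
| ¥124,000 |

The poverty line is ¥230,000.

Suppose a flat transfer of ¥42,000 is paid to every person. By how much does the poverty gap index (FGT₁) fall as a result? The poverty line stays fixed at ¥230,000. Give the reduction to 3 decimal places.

0.101

Before: below the line — ¥34,000, ¥56,000, ¥124,000, ¥170,000, ¥176,000; poverty gap index (FGT₁) = 0.28502.
After the ¥42,000 transfer: below the line — ¥76,000, ¥98,000, ¥166,000, ¥212,000, ¥218,000; poverty gap index (FGT₁) = 0.18357.
Reduction = 0.28502 − 0.18357 = 0.101.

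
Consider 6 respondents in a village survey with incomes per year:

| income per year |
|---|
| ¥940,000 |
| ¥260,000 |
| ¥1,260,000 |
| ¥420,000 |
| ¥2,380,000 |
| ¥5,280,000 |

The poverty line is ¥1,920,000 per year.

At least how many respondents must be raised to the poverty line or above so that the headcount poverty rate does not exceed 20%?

4 of the 6 respondents are poor, so H = 4/6 = 0.667.
A headcount ratio of at most 20% allows at most ⌊0.20 × 6⌋ = 1 poor respondents.
So at least 4 − 1 = 3 must be lifted.

3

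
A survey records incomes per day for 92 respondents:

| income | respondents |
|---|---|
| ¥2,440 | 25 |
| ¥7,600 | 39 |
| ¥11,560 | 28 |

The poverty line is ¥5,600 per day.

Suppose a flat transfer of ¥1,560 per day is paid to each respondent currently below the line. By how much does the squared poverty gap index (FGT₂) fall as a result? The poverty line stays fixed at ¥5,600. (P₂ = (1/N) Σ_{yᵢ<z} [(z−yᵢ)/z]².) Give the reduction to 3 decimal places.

Before: below the line — 25×¥2,440; squared poverty gap index (FGT₂) = 0.08653.
After the ¥1,560 transfer: below the line — 25×¥4,000; squared poverty gap index (FGT₂) = 0.02218.
Reduction = 0.08653 − 0.02218 = 0.064.

0.064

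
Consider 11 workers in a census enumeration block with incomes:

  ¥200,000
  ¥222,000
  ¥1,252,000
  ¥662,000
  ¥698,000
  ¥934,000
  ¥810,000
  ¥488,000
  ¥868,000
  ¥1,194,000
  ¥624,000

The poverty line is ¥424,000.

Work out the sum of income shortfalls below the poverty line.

Poor units: ¥200,000, ¥222,000 (q = 2 of N = 11).
Individual gaps: 424000−200000 = 224000; 424000−222000 = 202000.
Aggregate gap = ¥426,000.

¥426,000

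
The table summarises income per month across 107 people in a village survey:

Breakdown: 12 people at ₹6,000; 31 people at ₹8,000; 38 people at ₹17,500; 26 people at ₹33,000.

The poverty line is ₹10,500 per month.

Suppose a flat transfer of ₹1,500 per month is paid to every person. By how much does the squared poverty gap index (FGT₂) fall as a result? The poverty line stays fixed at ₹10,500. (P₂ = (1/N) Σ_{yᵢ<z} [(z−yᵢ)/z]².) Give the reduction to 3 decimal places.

Before: below the line — 12×₹6,000, 31×₹8,000; squared poverty gap index (FGT₂) = 0.03702.
After the ₹1,500 transfer: below the line — 12×₹7,500, 31×₹9,500; squared poverty gap index (FGT₂) = 0.01178.
Reduction = 0.03702 − 0.01178 = 0.025.

0.025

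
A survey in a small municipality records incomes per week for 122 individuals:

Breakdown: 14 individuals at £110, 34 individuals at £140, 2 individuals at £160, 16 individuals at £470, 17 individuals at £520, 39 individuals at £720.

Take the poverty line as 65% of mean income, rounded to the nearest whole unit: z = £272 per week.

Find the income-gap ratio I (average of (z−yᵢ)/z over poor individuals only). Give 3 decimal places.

Below z: 14×£110, 34×£140, 2×£160 (q = 50 of N = 122).
Relative gaps: 0.5956 (×14), 0.4853 (×34), 0.4118 (×2); sum = 25.661765.
I averages over the q = 50 poor units only: 25.661765 / 50 = 0.513.

0.513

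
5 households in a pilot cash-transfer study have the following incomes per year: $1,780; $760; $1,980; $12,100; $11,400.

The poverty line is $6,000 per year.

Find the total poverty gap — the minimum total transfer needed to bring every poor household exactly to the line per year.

$13,480

Below z: $760, $1,780, $1,980 (q = 3 of N = 5).
Individual gaps: 6000−760 = 5240; 6000−1780 = 4220; 6000−1980 = 4020.
Aggregate gap = $13,480.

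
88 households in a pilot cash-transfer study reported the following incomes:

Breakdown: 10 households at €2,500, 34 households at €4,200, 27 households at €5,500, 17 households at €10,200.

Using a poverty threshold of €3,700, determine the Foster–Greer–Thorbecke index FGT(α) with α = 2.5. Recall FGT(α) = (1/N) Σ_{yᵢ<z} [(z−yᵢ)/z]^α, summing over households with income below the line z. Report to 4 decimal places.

Below z: 10×€2,500 (q = 10 of N = 88).
Normalized shortfalls: (3700−2500)/3700 = 0.3243 (×10).
Raised to α = 2.5: 0.05990 (×10).
Sum = 0.599030; FGT(2.5) = 0.599030 / 88 = 0.0068.

0.0068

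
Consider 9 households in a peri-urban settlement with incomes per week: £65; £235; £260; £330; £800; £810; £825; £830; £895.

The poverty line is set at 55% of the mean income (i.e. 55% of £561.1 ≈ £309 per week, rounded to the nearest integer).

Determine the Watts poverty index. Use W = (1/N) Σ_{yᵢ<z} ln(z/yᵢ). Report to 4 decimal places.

Below the line: £65, £235, £260 (q = 3 of N = 9).
ln(z/y) terms: ln(309/65) = 1.5590; ln(309/235) = 0.2738; ln(309/260) = 0.1727.
W = 2.005369 / 9 = 0.2228.

0.2228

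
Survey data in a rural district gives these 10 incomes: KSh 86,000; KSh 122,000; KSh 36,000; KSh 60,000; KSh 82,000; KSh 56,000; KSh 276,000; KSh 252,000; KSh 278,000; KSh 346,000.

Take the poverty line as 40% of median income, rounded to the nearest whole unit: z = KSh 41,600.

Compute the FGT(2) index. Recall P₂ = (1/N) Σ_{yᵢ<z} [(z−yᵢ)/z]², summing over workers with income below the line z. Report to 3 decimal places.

Incomes under z: KSh 36,000 (q = 1 of N = 10).
Gap ratios (z−y)/z: (41600−36000)/41600 = 0.1346.
Squared: 0.0181.
Sum = 0.018121; P₂ = 0.018121 / 10 = 0.002.

0.002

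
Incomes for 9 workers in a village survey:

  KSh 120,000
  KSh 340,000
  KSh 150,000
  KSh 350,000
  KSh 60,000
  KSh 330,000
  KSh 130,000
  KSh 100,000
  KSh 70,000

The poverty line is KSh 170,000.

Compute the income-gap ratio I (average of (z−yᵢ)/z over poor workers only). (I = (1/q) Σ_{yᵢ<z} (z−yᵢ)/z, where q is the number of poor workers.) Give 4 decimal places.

0.3824

Incomes under z: KSh 60,000, KSh 70,000, KSh 100,000, KSh 120,000, KSh 130,000, KSh 150,000 (q = 6 of N = 9).
Relative gaps: 0.6471, 0.5882, 0.4118, 0.2941, 0.2353, 0.1176; sum = 2.294118.
The income-gap ratio divides by q (the poor only): 2.294118 / 6 = 0.3824.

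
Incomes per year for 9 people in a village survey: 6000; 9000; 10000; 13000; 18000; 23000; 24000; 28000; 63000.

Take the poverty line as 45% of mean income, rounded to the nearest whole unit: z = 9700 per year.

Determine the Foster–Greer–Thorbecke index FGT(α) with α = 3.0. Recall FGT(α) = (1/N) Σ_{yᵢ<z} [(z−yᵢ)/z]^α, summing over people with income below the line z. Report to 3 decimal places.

0.006

Below the line: 6000, 9000 (q = 2 of N = 9).
Gap ratios (z−y)/z: (9700−6000)/9700 = 0.3814; (9700−9000)/9700 = 0.0722.
Raised to α = 3.0: 0.05550; 0.00038.
Sum = 0.055875; FGT(3.0) = 0.055875 / 9 = 0.006.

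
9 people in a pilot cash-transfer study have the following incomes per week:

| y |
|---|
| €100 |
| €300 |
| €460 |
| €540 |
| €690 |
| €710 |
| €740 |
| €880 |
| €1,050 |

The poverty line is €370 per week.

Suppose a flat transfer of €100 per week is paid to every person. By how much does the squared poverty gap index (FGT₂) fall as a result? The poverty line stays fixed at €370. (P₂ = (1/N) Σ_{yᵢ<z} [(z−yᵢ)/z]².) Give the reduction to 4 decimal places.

0.0397

Before: below the line — €100, €300; squared poverty gap index (FGT₂) = 0.063144.
After the €100 transfer: below the line — €200; squared poverty gap index (FGT₂) = 0.023456.
Reduction = 0.063144 − 0.023456 = 0.0397.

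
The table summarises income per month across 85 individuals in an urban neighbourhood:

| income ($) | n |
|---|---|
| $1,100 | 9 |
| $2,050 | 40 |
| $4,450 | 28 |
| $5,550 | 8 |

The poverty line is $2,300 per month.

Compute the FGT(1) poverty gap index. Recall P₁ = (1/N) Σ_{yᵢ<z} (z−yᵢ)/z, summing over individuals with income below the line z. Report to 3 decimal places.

0.106

Incomes under z: 9×$1,100, 40×$2,050 (q = 49 of N = 85).
Relative gaps: (2300−1100)/2300 = 0.5217 (×9); (2300−2050)/2300 = 0.1087 (×40).
Sum of shortfalls = 9.043478; P₁ averages over all N: 9.043478 / 85 = 0.106.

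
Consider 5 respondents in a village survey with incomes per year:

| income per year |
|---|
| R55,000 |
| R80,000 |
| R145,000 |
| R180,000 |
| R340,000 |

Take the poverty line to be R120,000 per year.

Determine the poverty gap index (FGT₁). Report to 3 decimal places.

0.175

Below z: R55,000, R80,000 (q = 2 of N = 5).
Normalized shortfalls: (120000−55000)/120000 = 0.5417; (120000−80000)/120000 = 0.3333.
Sum of shortfalls = 0.875000; P₁ averages over all N: 0.875000 / 5 = 0.175.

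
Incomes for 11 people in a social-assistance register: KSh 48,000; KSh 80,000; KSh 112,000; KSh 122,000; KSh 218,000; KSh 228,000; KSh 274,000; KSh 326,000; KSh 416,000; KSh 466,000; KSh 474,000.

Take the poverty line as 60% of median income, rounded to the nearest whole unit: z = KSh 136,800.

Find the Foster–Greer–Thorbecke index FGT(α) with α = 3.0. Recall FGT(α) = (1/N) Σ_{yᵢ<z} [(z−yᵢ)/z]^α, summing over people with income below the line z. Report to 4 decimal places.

0.0320

Incomes under z: KSh 48,000, KSh 80,000, KSh 112,000, KSh 122,000 (q = 4 of N = 11).
Shortfall ratios: (136800−48000)/136800 = 0.6491; (136800−80000)/136800 = 0.4152; (136800−112000)/136800 = 0.1813; (136800−122000)/136800 = 0.1082.
Raised to α = 3.0: 0.27351; 0.07158; 0.00596; 0.00127.
Sum = 0.352318; FGT(3.0) = 0.352318 / 11 = 0.0320.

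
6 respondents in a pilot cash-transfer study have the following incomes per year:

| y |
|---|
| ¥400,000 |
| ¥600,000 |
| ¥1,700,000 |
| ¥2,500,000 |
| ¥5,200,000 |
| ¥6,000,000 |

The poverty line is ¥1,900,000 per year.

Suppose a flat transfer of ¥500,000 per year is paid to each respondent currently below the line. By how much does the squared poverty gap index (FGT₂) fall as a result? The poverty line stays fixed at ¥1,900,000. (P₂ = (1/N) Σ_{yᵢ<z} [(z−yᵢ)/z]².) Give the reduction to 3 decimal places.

Before: below the line — ¥400,000, ¥600,000, ¥1,700,000; squared poverty gap index (FGT₂) = 0.18375.
After the ¥500,000 transfer: below the line — ¥900,000, ¥1,100,000; squared poverty gap index (FGT₂) = 0.07572.
Reduction = 0.18375 − 0.07572 = 0.108.

0.108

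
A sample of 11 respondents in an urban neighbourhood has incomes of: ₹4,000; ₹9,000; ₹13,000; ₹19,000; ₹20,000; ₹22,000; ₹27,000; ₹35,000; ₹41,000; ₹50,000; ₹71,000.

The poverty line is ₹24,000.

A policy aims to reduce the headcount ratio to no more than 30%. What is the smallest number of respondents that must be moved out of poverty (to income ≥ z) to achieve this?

3

Currently q = 6 of N = 11 are below the line (H = 0.545).
A headcount ratio of at most 30% allows at most ⌊0.30 × 11⌋ = 3 poor respondents.
So at least 6 − 3 = 3 must be lifted.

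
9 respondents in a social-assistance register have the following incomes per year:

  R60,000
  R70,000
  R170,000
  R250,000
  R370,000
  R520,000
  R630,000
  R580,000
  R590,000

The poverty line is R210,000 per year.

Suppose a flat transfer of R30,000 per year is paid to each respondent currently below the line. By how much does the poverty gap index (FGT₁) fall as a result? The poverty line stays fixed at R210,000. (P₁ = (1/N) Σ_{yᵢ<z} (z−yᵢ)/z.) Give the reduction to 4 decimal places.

Before: below the line — R60,000, R70,000, R170,000; poverty gap index (FGT₁) = 0.174603.
After the R30,000 transfer: below the line — R90,000, R100,000, R200,000; poverty gap index (FGT₁) = 0.126984.
Reduction = 0.174603 − 0.126984 = 0.0476.

0.0476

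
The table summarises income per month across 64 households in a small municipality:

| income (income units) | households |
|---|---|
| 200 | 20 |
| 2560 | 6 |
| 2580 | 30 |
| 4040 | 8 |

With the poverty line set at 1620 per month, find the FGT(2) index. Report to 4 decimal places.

Incomes under z: 20×200 (q = 20 of N = 64).
Relative gaps: (1620−200)/1620 = 0.8765 (×20).
Squared: 0.7683 (×20).
Sum = 15.366560; P₂ = 15.366560 / 64 = 0.2401.

0.2401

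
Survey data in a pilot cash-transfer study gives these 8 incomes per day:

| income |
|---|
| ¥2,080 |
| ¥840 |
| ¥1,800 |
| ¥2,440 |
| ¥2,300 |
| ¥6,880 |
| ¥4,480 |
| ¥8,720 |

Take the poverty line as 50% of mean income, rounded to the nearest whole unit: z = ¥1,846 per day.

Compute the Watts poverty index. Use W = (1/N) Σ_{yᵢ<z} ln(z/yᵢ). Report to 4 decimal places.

Below the line: ¥840, ¥1,800 (q = 2 of N = 8).
Log gaps: ln(1846/840) = 0.7874; ln(1846/1800) = 0.0252.
W = 0.812609 / 8 = 0.1016.

0.1016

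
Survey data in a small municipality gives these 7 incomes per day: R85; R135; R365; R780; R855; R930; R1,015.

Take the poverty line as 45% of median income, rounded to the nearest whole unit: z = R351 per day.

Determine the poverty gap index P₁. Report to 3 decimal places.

Below the line: R85, R135 (q = 2 of N = 7).
Shortfall ratios: (351−85)/351 = 0.7578; (351−135)/351 = 0.6154.
Σ = 1.373219. Dividing by the full population N = 7 gives P₁ = 0.196.

0.196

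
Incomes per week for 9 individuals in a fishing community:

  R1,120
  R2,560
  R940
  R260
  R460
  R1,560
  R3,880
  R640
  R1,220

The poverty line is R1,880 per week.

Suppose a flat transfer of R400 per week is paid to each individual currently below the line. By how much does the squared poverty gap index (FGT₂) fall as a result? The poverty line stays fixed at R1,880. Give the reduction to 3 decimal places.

Before: below the line — R260, R460, R640, R940, R1,120, R1,220, R1,560; squared poverty gap index (FGT₂) = 0.25708.
After the R400 transfer: below the line — R660, R860, R1,040, R1,340, R1,520, R1,620; squared poverty gap index (FGT₂) = 0.11705.
Reduction = 0.25708 − 0.11705 = 0.140.

0.140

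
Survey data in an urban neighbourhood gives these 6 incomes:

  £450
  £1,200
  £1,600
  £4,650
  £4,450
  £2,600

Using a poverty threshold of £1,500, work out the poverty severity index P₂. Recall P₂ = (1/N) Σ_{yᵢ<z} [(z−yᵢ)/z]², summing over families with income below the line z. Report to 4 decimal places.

0.0883

Poor units: £450, £1,200 (q = 2 of N = 6).
Shortfall ratios: (1500−450)/1500 = 0.7000; (1500−1200)/1500 = 0.2000.
Squared: 0.4900; 0.0400.
Sum = 0.530000; P₂ = 0.530000 / 6 = 0.0883.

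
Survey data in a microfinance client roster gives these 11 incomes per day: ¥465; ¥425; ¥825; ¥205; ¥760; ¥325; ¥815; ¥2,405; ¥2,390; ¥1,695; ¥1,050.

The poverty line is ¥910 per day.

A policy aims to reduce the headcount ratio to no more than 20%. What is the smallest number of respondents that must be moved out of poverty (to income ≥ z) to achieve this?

5

Currently q = 7 of N = 11 are below the line (H = 0.636).
A headcount ratio of at most 20% allows at most ⌊0.20 × 11⌋ = 2 poor respondents.
So at least 7 − 2 = 5 must be lifted.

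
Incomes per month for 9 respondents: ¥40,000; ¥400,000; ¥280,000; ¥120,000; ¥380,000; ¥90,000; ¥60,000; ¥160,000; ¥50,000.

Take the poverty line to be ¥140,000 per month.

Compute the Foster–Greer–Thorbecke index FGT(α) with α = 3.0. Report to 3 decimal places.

0.096

Poor units: ¥40,000, ¥50,000, ¥60,000, ¥90,000, ¥120,000 (q = 5 of N = 9).
Normalized shortfalls: (140000−40000)/140000 = 0.7143; (140000−50000)/140000 = 0.6429; (140000−60000)/140000 = 0.5714; (140000−90000)/140000 = 0.3571; (140000−120000)/140000 = 0.1429.
Raised to α = 3.0: 0.36443; 0.26567; 0.18659; 0.04555; 0.00292.
Sum = 0.865160; FGT(3.0) = 0.865160 / 9 = 0.096.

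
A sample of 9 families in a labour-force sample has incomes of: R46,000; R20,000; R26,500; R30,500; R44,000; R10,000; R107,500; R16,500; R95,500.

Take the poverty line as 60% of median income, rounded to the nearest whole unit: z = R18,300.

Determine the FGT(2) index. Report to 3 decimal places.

0.024

Poor units: R10,000, R16,500 (q = 2 of N = 9).
Normalized shortfalls: (18300−10000)/18300 = 0.4536; (18300−16500)/18300 = 0.0984.
Squared: 0.2057; 0.0097.
Sum = 0.215384; P₂ = 0.215384 / 9 = 0.024.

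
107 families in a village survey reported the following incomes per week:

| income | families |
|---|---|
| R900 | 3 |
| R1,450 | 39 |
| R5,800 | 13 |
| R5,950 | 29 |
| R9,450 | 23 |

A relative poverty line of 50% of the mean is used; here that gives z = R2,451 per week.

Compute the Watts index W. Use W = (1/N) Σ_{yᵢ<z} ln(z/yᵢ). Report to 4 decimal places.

Below z: 3×R900, 39×R1,450 (q = 42 of N = 107).
ln(z/y) terms: ln(2451/900) = 1.0019 (×3); ln(2451/1450) = 0.5249 (×39).
W = 23.477939 / 107 = 0.2194.

0.2194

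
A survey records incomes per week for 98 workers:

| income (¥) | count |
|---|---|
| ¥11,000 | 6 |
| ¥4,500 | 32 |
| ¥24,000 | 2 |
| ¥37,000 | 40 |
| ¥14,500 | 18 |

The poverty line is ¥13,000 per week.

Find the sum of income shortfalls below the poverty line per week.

¥284,000

Poor units: 32×¥4,500, 6×¥11,000 (q = 38 of N = 98).
Individual gaps: 32×(13000−4500) = 272000; 6×(13000−11000) = 12000.
Aggregate gap = ¥284,000.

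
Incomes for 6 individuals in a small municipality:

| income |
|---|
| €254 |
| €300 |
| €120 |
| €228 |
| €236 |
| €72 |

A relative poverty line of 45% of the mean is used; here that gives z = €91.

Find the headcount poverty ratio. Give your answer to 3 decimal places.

0.167

1 of the 6 individuals have income below €91.
H = 1/6 = 0.167.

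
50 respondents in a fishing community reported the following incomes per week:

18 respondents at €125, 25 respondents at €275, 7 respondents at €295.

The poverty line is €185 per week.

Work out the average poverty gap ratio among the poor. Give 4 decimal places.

0.3243

Below the line: 18×€125 (q = 18 of N = 50).
Shortfall ratios (z−y)/z: 0.3243 (×18); sum = 5.837838.
The income-gap ratio divides by q (the poor only): 5.837838 / 18 = 0.3243.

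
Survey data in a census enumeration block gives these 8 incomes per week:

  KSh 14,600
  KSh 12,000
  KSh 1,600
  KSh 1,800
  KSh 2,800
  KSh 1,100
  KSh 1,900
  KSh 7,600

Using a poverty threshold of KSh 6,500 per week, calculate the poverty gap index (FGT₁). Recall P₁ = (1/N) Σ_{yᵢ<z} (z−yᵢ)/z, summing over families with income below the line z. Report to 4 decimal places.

Below z: KSh 1,100, KSh 1,600, KSh 1,800, KSh 1,900, KSh 2,800 (q = 5 of N = 8).
Relative gaps: (6500−1100)/6500 = 0.8308; (6500−1600)/6500 = 0.7538; (6500−1800)/6500 = 0.7231; (6500−1900)/6500 = 0.7077; (6500−2800)/6500 = 0.5692.
Σ = 3.584615. Dividing by the full population N = 8 gives P₁ = 0.4481.

0.4481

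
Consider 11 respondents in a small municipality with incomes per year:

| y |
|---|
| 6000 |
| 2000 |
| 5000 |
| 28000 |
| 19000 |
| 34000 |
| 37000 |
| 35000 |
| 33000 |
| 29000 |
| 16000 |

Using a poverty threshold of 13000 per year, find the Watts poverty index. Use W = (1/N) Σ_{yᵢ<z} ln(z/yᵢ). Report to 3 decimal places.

Below z: 2000, 5000, 6000 (q = 3 of N = 11).
Log gaps: ln(13000/2000) = 1.8718; ln(13000/5000) = 0.9555; ln(13000/6000) = 0.7732.
W = 3.600504 / 11 = 0.327.

0.327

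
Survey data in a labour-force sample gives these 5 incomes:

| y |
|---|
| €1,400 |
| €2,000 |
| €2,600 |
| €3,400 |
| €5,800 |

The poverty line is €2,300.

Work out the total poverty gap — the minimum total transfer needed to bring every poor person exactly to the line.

€1,200

Incomes under z: €1,400, €2,000 (q = 2 of N = 5).
Individual gaps: 2300−1400 = 900; 2300−2000 = 300.
Aggregate gap = €1,200.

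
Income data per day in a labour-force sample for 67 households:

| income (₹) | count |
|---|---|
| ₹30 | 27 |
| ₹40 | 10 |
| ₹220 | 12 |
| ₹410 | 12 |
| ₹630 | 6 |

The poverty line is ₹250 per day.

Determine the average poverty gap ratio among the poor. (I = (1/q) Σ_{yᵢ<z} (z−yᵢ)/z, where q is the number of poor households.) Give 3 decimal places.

0.686

Poor units: 27×₹30, 10×₹40, 12×₹220 (q = 49 of N = 67).
Relative gaps: 0.8800 (×27), 0.8400 (×10), 0.1200 (×12); sum = 33.600000.
I averages over the q = 49 poor units only: 33.600000 / 49 = 0.686.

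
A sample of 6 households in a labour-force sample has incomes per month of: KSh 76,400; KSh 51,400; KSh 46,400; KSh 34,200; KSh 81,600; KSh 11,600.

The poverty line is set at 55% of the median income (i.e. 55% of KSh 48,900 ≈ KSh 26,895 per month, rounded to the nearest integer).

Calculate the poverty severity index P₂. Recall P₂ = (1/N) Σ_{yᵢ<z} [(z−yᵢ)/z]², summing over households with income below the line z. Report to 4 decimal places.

0.0539

Incomes under z: KSh 11,600 (q = 1 of N = 6).
Shortfall ratios: (26895−11600)/26895 = 0.5687.
Squared: 0.3234.
Sum = 0.323412; P₂ = 0.323412 / 6 = 0.0539.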